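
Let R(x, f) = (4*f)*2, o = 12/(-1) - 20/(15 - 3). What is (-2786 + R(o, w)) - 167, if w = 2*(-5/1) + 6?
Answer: -2985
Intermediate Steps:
o = -41/3 (o = 12*(-1) - 20/12 = -12 - 20*1/12 = -12 - 5/3 = -41/3 ≈ -13.667)
w = -4 (w = 2*(-5*1) + 6 = 2*(-5) + 6 = -10 + 6 = -4)
R(x, f) = 8*f
(-2786 + R(o, w)) - 167 = (-2786 + 8*(-4)) - 167 = (-2786 - 32) - 167 = -2818 - 167 = -2985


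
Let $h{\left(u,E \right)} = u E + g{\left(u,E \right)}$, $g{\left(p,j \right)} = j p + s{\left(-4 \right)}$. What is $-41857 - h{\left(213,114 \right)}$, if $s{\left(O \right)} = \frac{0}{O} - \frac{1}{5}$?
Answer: $- \frac{452104}{5} \approx -90421.0$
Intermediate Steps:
$s{\left(O \right)} = - \frac{1}{5}$ ($s{\left(O \right)} = 0 - \frac{1}{5} = - \frac{1}{5}$)
$g{\left(p,j \right)} = - \frac{1}{5} + j p$ ($g{\left(p,j \right)} = j p - \frac{1}{5} = - \frac{1}{5} + j p$)
$h{\left(u,E \right)} = - \frac{1}{5} + 2 E u$ ($h{\left(u,E \right)} = u E + \left(- \frac{1}{5} + E u\right) = E u + \left(- \frac{1}{5} + E u\right) = - \frac{1}{5} + 2 E u$)
$-41857 - h{\left(213,114 \right)} = -41857 - \left(- \frac{1}{5} + 2 \cdot 114 \cdot 213\right) = -41857 - \left(- \frac{1}{5} + 48564\right) = -41857 - \frac{242819}{5} = - \frac{452104}{5}$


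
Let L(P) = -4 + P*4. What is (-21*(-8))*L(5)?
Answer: 2688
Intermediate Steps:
L(P) = -4 + 4*P
(-21*(-8))*L(5) = (-21*(-8))*(-4 + 4*5) = 168*(-4 + 20) = 168*16 = 2688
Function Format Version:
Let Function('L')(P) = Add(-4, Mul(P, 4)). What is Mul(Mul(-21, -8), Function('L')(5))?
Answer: 2688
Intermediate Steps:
Function('L')(P) = Add(-4, Mul(4, P))
Mul(Mul(-21, -8), Function('L')(5)) = Mul(Mul(-21, -8), Add(-4, Mul(4, 5))) = Mul(168, Add(-4, 20)) = Mul(168, 16) = 2688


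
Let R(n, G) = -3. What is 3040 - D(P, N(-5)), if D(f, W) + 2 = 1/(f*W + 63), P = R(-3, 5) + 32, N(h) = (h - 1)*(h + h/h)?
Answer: 2308877/759 ≈ 3042.0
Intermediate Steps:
N(h) = (1 + h)*(-1 + h) (N(h) = (-1 + h)*(h + 1) = (-1 + h)*(1 + h) = (1 + h)*(-1 + h))
P = 29 (P = -3 + 32 = 29)
D(f, W) = -2 + 1/(63 + W*f) (D(f, W) = -2 + 1/(f*W + 63) = -2 + 1/(W*f + 63) = -2 + 1/(63 + W*f))
3040 - D(P, N(-5)) = 3040 - (-125 - 2*(-1 + (-5)²)*29)/(63 + (-1 + (-5)²)*29) = 3040 - (-125 - 2*(-1 + 25)*29)/(63 + (-1 + 25)*29) = 3040 - (-125 - 2*24*29)/(63 + 24*29) = 3040 - (-125 - 1392)/(63 + 696) = 3040 - (-1517)/759 = 3040 - 1*(-1517/759) = 3040 + 1517/759 = 2308877/759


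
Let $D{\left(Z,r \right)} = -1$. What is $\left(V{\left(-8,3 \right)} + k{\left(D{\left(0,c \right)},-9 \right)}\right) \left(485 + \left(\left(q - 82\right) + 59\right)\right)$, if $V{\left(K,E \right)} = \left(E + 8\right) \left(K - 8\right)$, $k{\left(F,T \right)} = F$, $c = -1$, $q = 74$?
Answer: $-94872$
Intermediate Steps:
$V{\left(K,E \right)} = \left(-8 + K\right) \left(8 + E\right)$ ($V{\left(K,E \right)} = \left(8 + E\right) \left(-8 + K\right) = \left(-8 + K\right) \left(8 + E\right)$)
$\left(V{\left(-8,3 \right)} + k{\left(D{\left(0,c \right)},-9 \right)}\right) \left(485 + \left(\left(q - 82\right) + 59\right)\right) = \left(\left(-64 - 24 + 8 \left(-8\right) + 3 \left(-8\right)\right) - 1\right) \left(485 + \left(\left(74 - 82\right) + 59\right)\right) = \left(\left(-64 - 24 - 64 - 24\right) - 1\right) \left(485 + \left(-8 + 59\right)\right) = \left(-176 - 1\right) \left(485 + 51\right) = \left(-177\right) 536 = -94872$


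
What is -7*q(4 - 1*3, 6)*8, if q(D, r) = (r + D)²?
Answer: -2744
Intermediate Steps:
q(D, r) = (D + r)²
-7*q(4 - 1*3, 6)*8 = -7*((4 - 1*3) + 6)²*8 = -7*((4 - 3) + 6)²*8 = -7*(1 + 6)²*8 = -7*7²*8 = -7*49*8 = -343*8 = -2744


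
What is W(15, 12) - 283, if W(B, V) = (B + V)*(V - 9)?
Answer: -202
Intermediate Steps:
W(B, V) = (-9 + V)*(B + V) (W(B, V) = (B + V)*(-9 + V) = (-9 + V)*(B + V))
W(15, 12) - 283 = (12² - 9*15 - 9*12 + 15*12) - 283 = (144 - 135 - 108 + 180) - 283 = 81 - 283 = -202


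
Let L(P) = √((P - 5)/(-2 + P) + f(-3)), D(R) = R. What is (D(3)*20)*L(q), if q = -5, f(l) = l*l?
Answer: 60*√511/7 ≈ 193.76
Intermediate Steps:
f(l) = l²
L(P) = √(9 + (-5 + P)/(-2 + P)) (L(P) = √((P - 5)/(-2 + P) + (-3)²) = √((-5 + P)/(-2 + P) + 9) = √(9 + (-5 + P)/(-2 + P)))
(D(3)*20)*L(q) = (3*20)*√((-23 + 10*(-5))/(-2 - 5)) = 60*√((-23 - 50)/(-7)) = 60*√(-⅐*(-73)) = 60*√(73/7) = 60*(√511/7) = 60*√511/7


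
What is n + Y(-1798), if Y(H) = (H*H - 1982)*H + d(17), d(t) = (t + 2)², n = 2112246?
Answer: -5806905349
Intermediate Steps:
d(t) = (2 + t)²
Y(H) = 361 + H*(-1982 + H²) (Y(H) = (H*H - 1982)*H + (2 + 17)² = (H² - 1982)*H + 19² = (-1982 + H²)*H + 361 = H*(-1982 + H²) + 361 = 361 + H*(-1982 + H²))
n + Y(-1798) = 2112246 + (361 + (-1798)³ - 1982*(-1798)) = 2112246 + (361 - 5812581592 + 3563636) = 2112246 - 5809017595 = -5806905349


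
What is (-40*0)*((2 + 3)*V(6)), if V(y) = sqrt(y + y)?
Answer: 0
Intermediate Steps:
V(y) = sqrt(2)*sqrt(y) (V(y) = sqrt(2*y) = sqrt(2)*sqrt(y))
(-40*0)*((2 + 3)*V(6)) = (-40*0)*((2 + 3)*(sqrt(2)*sqrt(6))) = 0*(5*(2*sqrt(3))) = 0*(10*sqrt(3)) = 0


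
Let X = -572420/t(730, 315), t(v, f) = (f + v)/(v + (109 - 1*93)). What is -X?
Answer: 85405064/209 ≈ 4.0864e+5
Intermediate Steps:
t(v, f) = (f + v)/(16 + v) (t(v, f) = (f + v)/(v + (109 - 93)) = (f + v)/(v + 16) = (f + v)/(16 + v))
X = -85405064/209 (X = -572420*(16 + 730)/(315 + 730) = -572420/(1045/746) = -572420/((1/746)*1045) = -572420/1045/746 = -572420*746/1045 = -85405064/209 ≈ -4.0864e+5)
-X = -1*(-85405064/209) = 85405064/209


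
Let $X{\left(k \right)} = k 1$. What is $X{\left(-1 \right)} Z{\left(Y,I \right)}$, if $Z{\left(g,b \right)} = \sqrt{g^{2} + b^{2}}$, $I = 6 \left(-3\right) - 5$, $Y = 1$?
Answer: $- \sqrt{530} \approx -23.022$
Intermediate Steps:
$X{\left(k \right)} = k$
$I = -23$ ($I = -18 - 5 = -23$)
$Z{\left(g,b \right)} = \sqrt{b^{2} + g^{2}}$
$X{\left(-1 \right)} Z{\left(Y,I \right)} = - \sqrt{\left(-23\right)^{2} + 1^{2}} = - \sqrt{529 + 1} = - \sqrt{530}$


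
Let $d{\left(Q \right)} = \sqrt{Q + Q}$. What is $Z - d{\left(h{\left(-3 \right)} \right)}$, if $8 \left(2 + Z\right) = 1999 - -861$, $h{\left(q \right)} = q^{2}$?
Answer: $\frac{711}{2} - 3 \sqrt{2} \approx 351.26$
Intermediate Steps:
$Z = \frac{711}{2}$ ($Z = -2 + \frac{1999 - -861}{8} = -2 + \frac{1999 + 861}{8} = -2 + \frac{1}{8} \cdot 2860 = -2 + \frac{715}{2} = \frac{711}{2} \approx 355.5$)
$d{\left(Q \right)} = \sqrt{2} \sqrt{Q}$ ($d{\left(Q \right)} = \sqrt{2 Q} = \sqrt{2} \sqrt{Q}$)
$Z - d{\left(h{\left(-3 \right)} \right)} = \frac{711}{2} - \sqrt{2} \sqrt{\left(-3\right)^{2}} = \frac{711}{2} - \sqrt{2} \sqrt{9} = \frac{711}{2} - \sqrt{2} \cdot 3 = \frac{711}{2} - 3 \sqrt{2}$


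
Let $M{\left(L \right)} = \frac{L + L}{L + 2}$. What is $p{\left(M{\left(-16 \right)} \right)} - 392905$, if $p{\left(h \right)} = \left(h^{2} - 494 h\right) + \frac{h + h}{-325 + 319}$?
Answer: $- \frac{57922363}{147} \approx -3.9403 \cdot 10^{5}$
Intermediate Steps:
$M{\left(L \right)} = \frac{2 L}{2 + L}$
$p{\left(h \right)} = h^{2} - \frac{1483 h}{3}$ ($p{\left(h \right)} = \left(h^{2} - 494 h\right) + \frac{2 h}{-6} = \left(h^{2} - 494 h\right) + 2 h \left(- \frac{1}{6}\right) = \left(h^{2} - 494 h\right) - \frac{h}{3} = h^{2} - \frac{1483 h}{3}$)
$p{\left(M{\left(-16 \right)} \right)} - 392905 = \frac{2 \left(-16\right) \frac{1}{2 - 16} \left(-1483 + 3 \cdot 2 \left(-16\right) \frac{1}{2 - 16}\right)}{3} - 392905 = \frac{2 \left(-16\right) \frac{1}{-14} \left(-1483 + 3 \cdot 2 \left(-16\right) \frac{1}{-14}\right)}{3} - 392905 = \frac{2 \left(-16\right) \left(- \frac{1}{14}\right) \left(-1483 + 3 \cdot 2 \left(-16\right) \left(- \frac{1}{14}\right)\right)}{3} - 392905 = \frac{1}{3} \cdot \frac{16}{7} \left(-1483 + 3 \cdot \frac{16}{7}\right) - 392905 = \frac{1}{3} \cdot \frac{16}{7} \left(-1483 + \frac{48}{7}\right) - 392905 = \frac{1}{3} \cdot \frac{16}{7} \left(- \frac{10333}{7}\right) - 392905 = - \frac{165328}{147} - 392905 = - \frac{57922363}{147}$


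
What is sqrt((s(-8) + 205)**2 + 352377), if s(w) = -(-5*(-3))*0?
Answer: sqrt(394402) ≈ 628.01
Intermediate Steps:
s(w) = 0 (s(w) = -15*0 = -1*0 = 0)
sqrt((s(-8) + 205)**2 + 352377) = sqrt((0 + 205)**2 + 352377) = sqrt(205**2 + 352377) = sqrt(42025 + 352377) = sqrt(394402)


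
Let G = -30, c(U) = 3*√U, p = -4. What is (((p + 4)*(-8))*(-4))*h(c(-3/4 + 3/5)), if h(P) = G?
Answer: 0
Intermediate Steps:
h(P) = -30
(((p + 4)*(-8))*(-4))*h(c(-3/4 + 3/5)) = (((-4 + 4)*(-8))*(-4))*(-30) = ((0*(-8))*(-4))*(-30) = (0*(-4))*(-30) = 0*(-30) = 0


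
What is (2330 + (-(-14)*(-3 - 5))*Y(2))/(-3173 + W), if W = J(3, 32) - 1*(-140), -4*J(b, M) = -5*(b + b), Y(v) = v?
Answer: -1404/2017 ≈ -0.69608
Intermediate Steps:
J(b, M) = 5*b/2 (J(b, M) = -(-5)*(b + b)/4 = -(-5)*2*b/4 = -(-5)*b/2 = 5*b/2)
W = 295/2 (W = (5/2)*3 - 1*(-140) = 15/2 + 140 = 295/2 ≈ 147.50)
(2330 + (-(-14)*(-3 - 5))*Y(2))/(-3173 + W) = (2330 - (-14)*(-3 - 5)*2)/(-3173 + 295/2) = (2330 - (-14)*(-8)*2)/(-6051/2) = (2330 - 7*16*2)*(-2/6051) = (2330 - 112*2)*(-2/6051) = (2330 - 224)*(-2/6051) = 2106*(-2/6051) = -1404/2017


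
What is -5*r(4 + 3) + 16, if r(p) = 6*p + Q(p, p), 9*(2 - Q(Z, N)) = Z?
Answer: -1801/9 ≈ -200.11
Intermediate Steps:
Q(Z, N) = 2 - Z/9
r(p) = 2 + 53*p/9 (r(p) = 6*p + (2 - p/9) = 2 + 53*p/9)
-5*r(4 + 3) + 16 = -5*(2 + 53*(4 + 3)/9) + 16 = -5*(2 + (53/9)*7) + 16 = -5*(2 + 371/9) + 16 = -5*389/9 + 16 = -1945/9 + 16 = -1801/9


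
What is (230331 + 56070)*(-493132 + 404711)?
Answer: -25323862821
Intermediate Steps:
(230331 + 56070)*(-493132 + 404711) = 286401*(-88421) = -25323862821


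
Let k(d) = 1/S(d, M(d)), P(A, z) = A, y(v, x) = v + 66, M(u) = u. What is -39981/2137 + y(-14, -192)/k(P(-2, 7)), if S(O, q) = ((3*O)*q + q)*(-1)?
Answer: -1151221/2137 ≈ -538.71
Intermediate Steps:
y(v, x) = 66 + v
S(O, q) = -q - 3*O*q (S(O, q) = (3*O*q + q)*(-1) = (q + 3*O*q)*(-1) = -q - 3*O*q)
k(d) = -1/(d*(1 + 3*d)) (k(d) = 1/(-d*(1 + 3*d)) = -1/(d*(1 + 3*d)))
-39981/2137 + y(-14, -192)/k(P(-2, 7)) = -39981/2137 + (66 - 14)/((-1/(-2*(1 + 3*(-2))))) = -39981*1/2137 + 52/((-1*(-1/2)/(1 - 6))) = -39981/2137 + 52/((-1*(-1/2)/(-5))) = -39981/2137 + 52/((-1*(-1/2)*(-1/5))) = -39981/2137 + 52/(-1/10) = -39981/2137 + 52*(-10) = -39981/2137 - 520 = -1151221/2137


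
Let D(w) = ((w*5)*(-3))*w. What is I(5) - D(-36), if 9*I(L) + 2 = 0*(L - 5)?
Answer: 174958/9 ≈ 19440.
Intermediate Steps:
I(L) = -2/9 (I(L) = -2/9 + (0*(L - 5))/9 = -2/9 + (0*(-5 + L))/9 = -2/9 + (⅑)*0 = -2/9 + 0 = -2/9)
D(w) = -15*w² (D(w) = ((5*w)*(-3))*w = (-15*w)*w = -15*w²)
I(5) - D(-36) = -2/9 - (-15)*(-36)² = -2/9 - (-15)*1296 = -2/9 - 1*(-19440) = -2/9 + 19440 = 174958/9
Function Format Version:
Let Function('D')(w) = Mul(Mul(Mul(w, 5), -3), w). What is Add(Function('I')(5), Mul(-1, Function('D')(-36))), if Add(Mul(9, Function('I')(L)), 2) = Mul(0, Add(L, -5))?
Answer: Rational(174958, 9) ≈ 19440.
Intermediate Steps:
Function('I')(L) = Rational(-2, 9) (Function('I')(L) = Add(Rational(-2, 9), Mul(Rational(1, 9), Mul(0, Add(L, -5)))) = Add(Rational(-2, 9), Mul(Rational(1, 9), Mul(0, Add(-5, L)))) = Add(Rational(-2, 9), Mul(Rational(1, 9), 0)) = Add(Rational(-2, 9), 0) = Rational(-2, 9))
Function('D')(w) = Mul(-15, Pow(w, 2)) (Function('D')(w) = Mul(Mul(Mul(5, w), -3), w) = Mul(Mul(-15, w), w) = Mul(-15, Pow(w, 2)))
Add(Function('I')(5), Mul(-1, Function('D')(-36))) = Add(Rational(-2, 9), Mul(-1, Mul(-15, Pow(-36, 2)))) = Add(Rational(-2, 9), Mul(-1, Mul(-15, 1296))) = Add(Rational(-2, 9), Mul(-1, -19440)) = Add(Rational(-2, 9), 19440) = Rational(174958, 9)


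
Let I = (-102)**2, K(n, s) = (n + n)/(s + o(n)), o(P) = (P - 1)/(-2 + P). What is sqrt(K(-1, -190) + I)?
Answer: sqrt(209786469)/142 ≈ 102.00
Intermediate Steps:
o(P) = (-1 + P)/(-2 + P)
K(n, s) = 2*n/(s + (-1 + n)/(-2 + n)) (K(n, s) = (n + n)/(s + (-1 + n)/(-2 + n)) = (2*n)/(s + (-1 + n)/(-2 + n)) = 2*n/(s + (-1 + n)/(-2 + n)))
I = 10404
sqrt(K(-1, -190) + I) = sqrt(2*(-1)*(-2 - 1)/(-1 - 1 - 190*(-2 - 1)) + 10404) = sqrt(2*(-1)*(-3)/(-1 - 1 - 190*(-3)) + 10404) = sqrt(2*(-1)*(-3)/(-1 - 1 + 570) + 10404) = sqrt(2*(-1)*(-3)/568 + 10404) = sqrt(2*(-1)*(1/568)*(-3) + 10404) = sqrt(3/284 + 10404) = sqrt(2954739/284) = sqrt(209786469)/142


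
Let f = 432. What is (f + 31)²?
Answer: 214369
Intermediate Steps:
(f + 31)² = (432 + 31)² = 463² = 214369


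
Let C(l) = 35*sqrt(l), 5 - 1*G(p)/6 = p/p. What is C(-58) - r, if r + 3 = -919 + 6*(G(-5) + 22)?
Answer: 646 + 35*I*sqrt(58) ≈ 646.0 + 266.55*I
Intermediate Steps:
G(p) = 24 (G(p) = 30 - 6*p/p = 30 - 6*1 = 30 - 6 = 24)
r = -646 (r = -3 + (-919 + 6*(24 + 22)) = -3 + (-919 + 6*46) = -3 + (-919 + 276) = -3 - 643 = -646)
C(-58) - r = 35*sqrt(-58) - 1*(-646) = 35*(I*sqrt(58)) + 646 = 35*I*sqrt(58) + 646 = 646 + 35*I*sqrt(58)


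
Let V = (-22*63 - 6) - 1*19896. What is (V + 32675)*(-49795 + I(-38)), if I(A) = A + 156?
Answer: -565671999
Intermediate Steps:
I(A) = 156 + A
V = -21288 (V = (-1386 - 6) - 19896 = -1392 - 19896 = -21288)
(V + 32675)*(-49795 + I(-38)) = (-21288 + 32675)*(-49795 + (156 - 38)) = 11387*(-49795 + 118) = 11387*(-49677) = -565671999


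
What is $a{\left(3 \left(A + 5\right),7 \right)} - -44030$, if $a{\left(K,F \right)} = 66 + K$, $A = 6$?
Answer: $44129$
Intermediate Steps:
$a{\left(3 \left(A + 5\right),7 \right)} - -44030 = \left(66 + 3 \left(6 + 5\right)\right) - -44030 = \left(66 + 3 \cdot 11\right) + 44030 = \left(66 + 33\right) + 44030 = 99 + 44030 = 44129$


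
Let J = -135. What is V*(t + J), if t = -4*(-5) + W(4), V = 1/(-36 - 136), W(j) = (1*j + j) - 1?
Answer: 27/43 ≈ 0.62791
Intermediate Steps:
W(j) = -1 + 2*j (W(j) = (j + j) - 1 = 2*j - 1 = -1 + 2*j)
V = -1/172 (V = 1/(-172) = -1/172 ≈ -0.0058140)
t = 27 (t = -4*(-5) + (-1 + 2*4) = 20 + (-1 + 8) = 20 + 7 = 27)
V*(t + J) = -(27 - 135)/172 = -1/172*(-108) = 27/43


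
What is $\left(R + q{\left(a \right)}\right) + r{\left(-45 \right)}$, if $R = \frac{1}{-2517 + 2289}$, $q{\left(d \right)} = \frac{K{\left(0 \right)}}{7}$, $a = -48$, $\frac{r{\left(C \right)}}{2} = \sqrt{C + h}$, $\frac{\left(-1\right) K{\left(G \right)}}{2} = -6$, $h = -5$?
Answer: $\frac{2729}{1596} + 10 i \sqrt{2} \approx 1.7099 + 14.142 i$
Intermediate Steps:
$K{\left(G \right)} = 12$ ($K{\left(G \right)} = \left(-2\right) \left(-6\right) = 12$)
$r{\left(C \right)} = 2 \sqrt{-5 + C}$ ($r{\left(C \right)} = 2 \sqrt{C - 5} = 2 \sqrt{-5 + C}$)
$q{\left(d \right)} = \frac{12}{7}$
$R = - \frac{1}{228}$ ($R = \frac{1}{-228} = - \frac{1}{228} \approx -0.004386$)
$\left(R + q{\left(a \right)}\right) + r{\left(-45 \right)} = \left(- \frac{1}{228} + \frac{12}{7}\right) + 2 \sqrt{-5 - 45} = \frac{2729}{1596} + 2 \sqrt{-50} = \frac{2729}{1596} + 2 \cdot 5 i \sqrt{2} = \frac{2729}{1596} + 10 i \sqrt{2}$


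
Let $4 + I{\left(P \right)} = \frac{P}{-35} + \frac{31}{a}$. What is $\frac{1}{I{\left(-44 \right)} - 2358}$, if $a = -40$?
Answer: $- \frac{56}{132245} \approx -0.00042346$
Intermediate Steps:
$I{\left(P \right)} = - \frac{191}{40} - \frac{P}{35}$ ($I{\left(P \right)} = -4 + \left(\frac{P}{-35} + \frac{31}{-40}\right) = -4 + \left(P \left(- \frac{1}{35}\right) + 31 \left(- \frac{1}{40}\right)\right) = -4 - \left(\frac{31}{40} + \frac{P}{35}\right) = - \frac{191}{40} - \frac{P}{35}$)
$\frac{1}{I{\left(-44 \right)} - 2358} = \frac{1}{\left(- \frac{191}{40} - - \frac{44}{35}\right) - 2358} = \frac{1}{\left(- \frac{191}{40} + \frac{44}{35}\right) - 2358} = \frac{1}{- \frac{197}{56} - 2358} = \frac{1}{- \frac{132245}{56}} = - \frac{56}{132245}$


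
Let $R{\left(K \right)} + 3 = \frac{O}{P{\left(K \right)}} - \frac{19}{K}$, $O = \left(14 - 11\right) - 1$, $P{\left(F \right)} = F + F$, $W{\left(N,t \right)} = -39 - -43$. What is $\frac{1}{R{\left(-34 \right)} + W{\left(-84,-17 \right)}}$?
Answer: $\frac{17}{26} \approx 0.65385$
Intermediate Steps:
$W{\left(N,t \right)} = 4$ ($W{\left(N,t \right)} = -39 + 43 = 4$)
$P{\left(F \right)} = 2 F$
$O = 2$ ($O = 3 - 1 = 2$)
$R{\left(K \right)} = -3 - \frac{18}{K}$ ($R{\left(K \right)} = -3 + \left(\frac{2}{2 K} - \frac{19}{K}\right) = -3 - \left(\frac{19}{K} - 1 \frac{1}{K}\right) = -3 + \left(\frac{1}{K} - \frac{19}{K}\right) = -3 - \frac{18}{K}$)
$\frac{1}{R{\left(-34 \right)} + W{\left(-84,-17 \right)}} = \frac{1}{\left(-3 - \frac{18}{-34}\right) + 4} = \frac{1}{\left(-3 - - \frac{9}{17}\right) + 4} = \frac{1}{\left(-3 + \frac{9}{17}\right) + 4} = \frac{1}{- \frac{42}{17} + 4} = \frac{1}{\frac{26}{17}} = \frac{17}{26}$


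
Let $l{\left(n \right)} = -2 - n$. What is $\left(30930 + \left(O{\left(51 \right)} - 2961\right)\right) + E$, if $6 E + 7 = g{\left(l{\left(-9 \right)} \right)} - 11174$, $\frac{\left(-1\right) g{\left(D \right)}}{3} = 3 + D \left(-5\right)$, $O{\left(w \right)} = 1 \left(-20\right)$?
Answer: $\frac{52203}{2} \approx 26102.0$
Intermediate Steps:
$O{\left(w \right)} = -20$
$g{\left(D \right)} = -9 + 15 D$ ($g{\left(D \right)} = - 3 \left(3 + D \left(-5\right)\right) = - 3 \left(3 - 5 D\right) = -9 + 15 D$)
$E = - \frac{3695}{2}$ ($E = - \frac{7}{6} + \frac{\left(-9 + 15 \left(-2 - -9\right)\right) - 11174}{6} = - \frac{7}{6} + \frac{\left(-9 + 15 \left(-2 + 9\right)\right) - 11174}{6} = - \frac{7}{6} + \frac{\left(-9 + 15 \cdot 7\right) - 11174}{6} = - \frac{7}{6} + \frac{\left(-9 + 105\right) - 11174}{6} = - \frac{7}{6} + \frac{96 - 11174}{6} = - \frac{7}{6} + \frac{1}{6} \left(-11078\right) = - \frac{7}{6} - \frac{5539}{3} = - \frac{3695}{2} \approx -1847.5$)
$\left(30930 + \left(O{\left(51 \right)} - 2961\right)\right) + E = \left(30930 - 2981\right) - \frac{3695}{2} = 27949 - \frac{3695}{2} = \frac{52203}{2}$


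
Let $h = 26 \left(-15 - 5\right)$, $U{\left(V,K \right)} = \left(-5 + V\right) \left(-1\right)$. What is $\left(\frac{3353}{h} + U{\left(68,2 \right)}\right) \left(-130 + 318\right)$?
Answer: $- \frac{1697311}{130} \approx -13056.0$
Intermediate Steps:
$U{\left(V,K \right)} = 5 - V$
$h = -520$ ($h = 26 \left(-20\right) = -520$)
$\left(\frac{3353}{h} + U{\left(68,2 \right)}\right) \left(-130 + 318\right) = \left(\frac{3353}{-520} + \left(5 - 68\right)\right) \left(-130 + 318\right) = \left(3353 \left(- \frac{1}{520}\right) + \left(5 - 68\right)\right) 188 = \left(- \frac{3353}{520} - 63\right) 188 = \left(- \frac{36113}{520}\right) 188 = - \frac{1697311}{130}$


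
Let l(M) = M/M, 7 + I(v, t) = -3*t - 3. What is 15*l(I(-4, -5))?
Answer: 15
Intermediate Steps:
I(v, t) = -10 - 3*t (I(v, t) = -7 + (-3*t - 3) = -7 + (-3 - 3*t) = -10 - 3*t)
l(M) = 1
15*l(I(-4, -5)) = 15*1 = 15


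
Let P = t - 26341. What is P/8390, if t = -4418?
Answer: -30759/8390 ≈ -3.6661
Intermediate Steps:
P = -30759 (P = -4418 - 26341 = -30759)
P/8390 = -30759/8390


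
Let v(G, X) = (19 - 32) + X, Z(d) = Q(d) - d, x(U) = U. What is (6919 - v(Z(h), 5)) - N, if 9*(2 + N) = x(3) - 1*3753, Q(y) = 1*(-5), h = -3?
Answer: 22037/3 ≈ 7345.7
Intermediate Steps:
Q(y) = -5
Z(d) = -5 - d
v(G, X) = -13 + X
N = -1256/3 (N = -2 + (3 - 1*3753)/9 = -2 + (3 - 3753)/9 = -2 + (⅑)*(-3750) = -2 - 1250/3 = -1256/3 ≈ -418.67)
(6919 - v(Z(h), 5)) - N = (6919 - (-13 + 5)) - 1*(-1256/3) = (6919 - 1*(-8)) + 1256/3 = (6919 + 8) + 1256/3 = 6927 + 1256/3 = 22037/3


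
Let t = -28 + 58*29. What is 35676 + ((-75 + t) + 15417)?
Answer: 52672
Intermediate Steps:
t = 1654 (t = -28 + 1682 = 1654)
35676 + ((-75 + t) + 15417) = 35676 + ((-75 + 1654) + 15417) = 35676 + (1579 + 15417) = 35676 + 16996 = 52672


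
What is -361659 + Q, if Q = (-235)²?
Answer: -306434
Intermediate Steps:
Q = 55225
-361659 + Q = -361659 + 55225 = -306434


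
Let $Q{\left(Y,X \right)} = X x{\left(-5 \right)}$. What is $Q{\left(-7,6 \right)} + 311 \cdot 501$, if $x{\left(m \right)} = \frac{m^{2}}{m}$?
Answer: $155781$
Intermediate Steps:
$x{\left(m \right)} = m$
$Q{\left(Y,X \right)} = - 5 X$ ($Q{\left(Y,X \right)} = X \left(-5\right) = - 5 X$)
$Q{\left(-7,6 \right)} + 311 \cdot 501 = \left(-5\right) 6 + 311 \cdot 501 = -30 + 155811 = 155781$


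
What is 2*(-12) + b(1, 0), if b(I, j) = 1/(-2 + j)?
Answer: -49/2 ≈ -24.500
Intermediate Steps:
2*(-12) + b(1, 0) = 2*(-12) + 1/(-2 + 0) = -24 + 1/(-2) = -24 - ½ = -49/2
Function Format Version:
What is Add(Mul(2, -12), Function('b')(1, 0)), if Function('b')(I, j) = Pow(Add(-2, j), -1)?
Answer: Rational(-49, 2) ≈ -24.500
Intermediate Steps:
Add(Mul(2, -12), Function('b')(1, 0)) = Add(Mul(2, -12), Pow(Add(-2, 0), -1)) = Add(-24, Pow(-2, -1)) = Add(-24, Rational(-1, 2)) = Rational(-49, 2)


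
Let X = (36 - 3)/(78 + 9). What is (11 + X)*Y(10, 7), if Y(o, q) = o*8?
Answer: 26400/29 ≈ 910.34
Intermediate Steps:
Y(o, q) = 8*o
X = 11/29 (X = 33/87 = 33*(1/87) = 11/29 ≈ 0.37931)
(11 + X)*Y(10, 7) = (11 + 11/29)*(8*10) = (330/29)*80 = 26400/29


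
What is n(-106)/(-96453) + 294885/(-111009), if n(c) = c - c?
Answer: -98295/37003 ≈ -2.6564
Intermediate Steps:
n(c) = 0
n(-106)/(-96453) + 294885/(-111009) = 0/(-96453) + 294885/(-111009) = 0*(-1/96453) + 294885*(-1/111009) = 0 - 98295/37003 = -98295/37003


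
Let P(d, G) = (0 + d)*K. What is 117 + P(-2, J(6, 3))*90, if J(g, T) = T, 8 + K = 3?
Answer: 1017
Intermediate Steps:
K = -5 (K = -8 + 3 = -5)
P(d, G) = -5*d (P(d, G) = (0 + d)*(-5) = d*(-5) = -5*d)
117 + P(-2, J(6, 3))*90 = 117 - 5*(-2)*90 = 117 + 10*90 = 117 + 900 = 1017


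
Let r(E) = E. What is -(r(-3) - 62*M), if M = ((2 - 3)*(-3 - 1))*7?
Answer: 1739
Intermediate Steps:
M = 28 (M = -1*(-4)*7 = 4*7 = 28)
-(r(-3) - 62*M) = -(-3 - 62*28) = -(-3 - 1736) = -1*(-1739) = 1739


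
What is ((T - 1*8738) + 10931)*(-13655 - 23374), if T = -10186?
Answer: 295972797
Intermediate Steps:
((T - 1*8738) + 10931)*(-13655 - 23374) = ((-10186 - 1*8738) + 10931)*(-13655 - 23374) = ((-10186 - 8738) + 10931)*(-37029) = (-18924 + 10931)*(-37029) = -7993*(-37029) = 295972797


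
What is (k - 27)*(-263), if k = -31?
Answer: 15254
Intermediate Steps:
(k - 27)*(-263) = (-31 - 27)*(-263) = -58*(-263) = 15254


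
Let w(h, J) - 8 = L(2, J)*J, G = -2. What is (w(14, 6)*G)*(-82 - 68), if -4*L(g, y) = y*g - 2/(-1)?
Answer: -3900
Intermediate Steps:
L(g, y) = -½ - g*y/4 (L(g, y) = -(y*g - 2/(-1))/4 = -(g*y - 2*(-1))/4 = -(g*y + 2)/4 = -(2 + g*y)/4 = -½ - g*y/4)
w(h, J) = 8 + J*(-½ - J/2) (w(h, J) = 8 + (-½ - ¼*2*J)*J = 8 + (-½ - J/2)*J = 8 + J*(-½ - J/2))
(w(14, 6)*G)*(-82 - 68) = ((8 - ½*6*(1 + 6))*(-2))*(-82 - 68) = ((8 - ½*6*7)*(-2))*(-150) = ((8 - 21)*(-2))*(-150) = -13*(-2)*(-150) = 26*(-150) = -3900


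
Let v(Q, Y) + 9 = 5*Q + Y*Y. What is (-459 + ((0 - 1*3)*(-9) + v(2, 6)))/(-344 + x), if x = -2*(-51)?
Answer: 395/242 ≈ 1.6322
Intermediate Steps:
v(Q, Y) = -9 + Y² + 5*Q (v(Q, Y) = -9 + (5*Q + Y*Y) = -9 + (5*Q + Y²) = -9 + (Y² + 5*Q) = -9 + Y² + 5*Q)
x = 102
(-459 + ((0 - 1*3)*(-9) + v(2, 6)))/(-344 + x) = (-459 + ((0 - 1*3)*(-9) + (-9 + 6² + 5*2)))/(-344 + 102) = (-459 + ((0 - 3)*(-9) + (-9 + 36 + 10)))/(-242) = (-459 + (-3*(-9) + 37))*(-1/242) = (-459 + (27 + 37))*(-1/242) = (-459 + 64)*(-1/242) = -395*(-1/242) = 395/242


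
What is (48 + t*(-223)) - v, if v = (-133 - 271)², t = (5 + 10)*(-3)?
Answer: -153133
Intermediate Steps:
t = -45 (t = 15*(-3) = -45)
v = 163216 (v = (-404)² = 163216)
(48 + t*(-223)) - v = (48 - 45*(-223)) - 1*163216 = (48 + 10035) - 163216 = 10083 - 163216 = -153133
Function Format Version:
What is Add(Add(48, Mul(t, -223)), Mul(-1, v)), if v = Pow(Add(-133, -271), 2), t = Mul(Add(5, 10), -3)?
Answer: -153133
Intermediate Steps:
t = -45 (t = Mul(15, -3) = -45)
v = 163216 (v = Pow(-404, 2) = 163216)
Add(Add(48, Mul(t, -223)), Mul(-1, v)) = Add(Add(48, Mul(-45, -223)), Mul(-1, 163216)) = Add(Add(48, 10035), -163216) = Add(10083, -163216) = -153133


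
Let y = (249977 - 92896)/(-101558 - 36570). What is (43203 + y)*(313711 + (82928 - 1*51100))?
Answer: 2061964903075717/138128 ≈ 1.4928e+10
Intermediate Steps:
y = -157081/138128 (y = 157081/(-138128) = 157081*(-1/138128) = -157081/138128 ≈ -1.1372)
(43203 + y)*(313711 + (82928 - 1*51100)) = (43203 - 157081/138128)*(313711 + (82928 - 1*51100)) = 5967386903*(313711 + (82928 - 51100))/138128 = 5967386903*(313711 + 31828)/138128 = (5967386903/138128)*345539 = 2061964903075717/138128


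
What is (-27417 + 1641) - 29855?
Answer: -55631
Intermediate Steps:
(-27417 + 1641) - 29855 = -25776 - 29855 = -55631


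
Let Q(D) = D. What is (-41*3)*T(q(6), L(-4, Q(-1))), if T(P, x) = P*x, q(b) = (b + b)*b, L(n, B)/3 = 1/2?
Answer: -13284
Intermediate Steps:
L(n, B) = 3/2
q(b) = 2*b**2 (q(b) = (2*b)*b = 2*b**2)
(-41*3)*T(q(6), L(-4, Q(-1))) = (-41*3)*((2*6**2)*(3/2)) = -123*2*36*3/2 = -8856*3/2 = -123*108 = -13284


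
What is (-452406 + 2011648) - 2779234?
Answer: -1219992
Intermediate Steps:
(-452406 + 2011648) - 2779234 = 1559242 - 2779234 = -1219992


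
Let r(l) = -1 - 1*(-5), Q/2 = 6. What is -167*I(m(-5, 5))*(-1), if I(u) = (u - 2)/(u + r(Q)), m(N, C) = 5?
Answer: 167/3 ≈ 55.667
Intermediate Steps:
Q = 12 (Q = 2*6 = 12)
r(l) = 4 (r(l) = -1 + 5 = 4)
I(u) = (-2 + u)/(4 + u) (I(u) = (u - 2)/(u + 4) = (-2 + u)/(4 + u))
-167*I(m(-5, 5))*(-1) = -167*(-2 + 5)/(4 + 5)*(-1) = -167*3/9*(-1) = -167*(⅑)*3*(-1) = -167*(-1)/3 = -167*(-⅓) = 167/3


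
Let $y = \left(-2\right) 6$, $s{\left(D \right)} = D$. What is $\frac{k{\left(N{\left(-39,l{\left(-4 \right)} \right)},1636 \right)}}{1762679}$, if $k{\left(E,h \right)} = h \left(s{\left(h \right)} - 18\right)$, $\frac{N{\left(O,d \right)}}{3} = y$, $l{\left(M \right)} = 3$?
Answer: $\frac{2647048}{1762679} \approx 1.5017$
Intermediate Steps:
$y = -12$
$N{\left(O,d \right)} = -36$ ($N{\left(O,d \right)} = 3 \left(-12\right) = -36$)
$k{\left(E,h \right)} = h \left(-18 + h\right)$ ($k{\left(E,h \right)} = h \left(h - 18\right) = h \left(-18 + h\right)$)
$\frac{k{\left(N{\left(-39,l{\left(-4 \right)} \right)},1636 \right)}}{1762679} = \frac{1636 \left(-18 + 1636\right)}{1762679} = 1636 \cdot 1618 \cdot \frac{1}{1762679} = 2647048 \cdot \frac{1}{1762679} = \frac{2647048}{1762679}$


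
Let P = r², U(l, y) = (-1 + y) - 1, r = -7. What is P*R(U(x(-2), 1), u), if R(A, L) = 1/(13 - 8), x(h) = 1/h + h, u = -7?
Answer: 49/5 ≈ 9.8000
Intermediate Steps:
x(h) = h + 1/h
U(l, y) = -2 + y
P = 49 (P = (-7)² = 49)
R(A, L) = ⅕ (R(A, L) = 1/5 = ⅕)
P*R(U(x(-2), 1), u) = 49*(⅕) = 49/5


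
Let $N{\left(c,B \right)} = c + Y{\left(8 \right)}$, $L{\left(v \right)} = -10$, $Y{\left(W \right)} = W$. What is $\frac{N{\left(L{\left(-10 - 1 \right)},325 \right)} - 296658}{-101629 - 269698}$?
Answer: $\frac{296660}{371327} \approx 0.79892$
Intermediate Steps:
$N{\left(c,B \right)} = 8 + c$ ($N{\left(c,B \right)} = c + 8 = 8 + c$)
$\frac{N{\left(L{\left(-10 - 1 \right)},325 \right)} - 296658}{-101629 - 269698} = \frac{\left(8 - 10\right) - 296658}{-101629 - 269698} = \frac{-2 - 296658}{-371327} = \left(-296660\right) \left(- \frac{1}{371327}\right) = \frac{296660}{371327}$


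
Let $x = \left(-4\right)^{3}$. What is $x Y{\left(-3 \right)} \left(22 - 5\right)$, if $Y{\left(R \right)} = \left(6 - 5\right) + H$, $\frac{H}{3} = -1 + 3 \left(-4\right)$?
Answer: $41344$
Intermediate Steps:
$x = -64$
$H = -39$ ($H = 3 \left(-1 + 3 \left(-4\right)\right) = 3 \left(-1 - 12\right) = 3 \left(-13\right) = -39$)
$Y{\left(R \right)} = -38$ ($Y{\left(R \right)} = \left(6 - 5\right) - 39 = 1 - 39 = -38$)
$x Y{\left(-3 \right)} \left(22 - 5\right) = \left(-64\right) \left(-38\right) \left(22 - 5\right) = 2432 \left(22 - 5\right) = 2432 \cdot 17 = 41344$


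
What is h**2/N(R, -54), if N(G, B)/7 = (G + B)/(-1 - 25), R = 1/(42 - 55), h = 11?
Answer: 40898/4921 ≈ 8.3109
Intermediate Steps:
R = -1/13 (R = 1/(-13) = -1/13 ≈ -0.076923)
N(G, B) = -7*B/26 - 7*G/26 (N(G, B) = 7*((G + B)/(-1 - 25)) = 7*((B + G)/(-26)) = 7*((B + G)*(-1/26)) = 7*(-B/26 - G/26) = -7*B/26 - 7*G/26)
h**2/N(R, -54) = 11**2/(-7/26*(-54) - 7/26*(-1/13)) = 121/(189/13 + 7/338) = 121/(4921/338) = 121*(338/4921) = 40898/4921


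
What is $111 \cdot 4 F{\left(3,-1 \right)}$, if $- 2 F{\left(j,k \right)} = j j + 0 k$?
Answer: $-1998$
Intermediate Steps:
$F{\left(j,k \right)} = - \frac{j^{2}}{2}$ ($F{\left(j,k \right)} = - \frac{j j + 0 k}{2} = - \frac{j^{2} + 0}{2} = - \frac{j^{2}}{2}$)
$111 \cdot 4 F{\left(3,-1 \right)} = 111 \cdot 4 \left(- \frac{3^{2}}{2}\right) = 111 \cdot 4 \left(\left(- \frac{1}{2}\right) 9\right) = 111 \cdot 4 \left(- \frac{9}{2}\right) = 111 \left(-18\right) = -1998$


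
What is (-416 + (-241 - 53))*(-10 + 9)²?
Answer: -710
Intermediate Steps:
(-416 + (-241 - 53))*(-10 + 9)² = (-416 - 294)*(-1)² = -710*1 = -710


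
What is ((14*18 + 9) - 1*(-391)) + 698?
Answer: 1350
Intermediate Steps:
((14*18 + 9) - 1*(-391)) + 698 = ((252 + 9) + 391) + 698 = (261 + 391) + 698 = 652 + 698 = 1350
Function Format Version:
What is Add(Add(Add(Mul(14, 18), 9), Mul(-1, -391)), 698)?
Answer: 1350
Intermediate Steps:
Add(Add(Add(Mul(14, 18), 9), Mul(-1, -391)), 698) = Add(Add(Add(252, 9), 391), 698) = Add(Add(261, 391), 698) = Add(652, 698) = 1350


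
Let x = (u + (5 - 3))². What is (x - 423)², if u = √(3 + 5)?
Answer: 169049 - 6576*√2 ≈ 1.5975e+5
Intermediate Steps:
u = 2*√2 (u = √8 = 2*√2 ≈ 2.8284)
x = (2 + 2*√2)² (x = (2*√2 + (5 - 3))² = (2*√2 + 2)² = (2 + 2*√2)² ≈ 23.314)
(x - 423)² = ((12 + 8*√2) - 423)² = (-411 + 8*√2)²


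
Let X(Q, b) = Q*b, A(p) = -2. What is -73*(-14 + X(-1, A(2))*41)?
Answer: -4964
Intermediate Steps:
-73*(-14 + X(-1, A(2))*41) = -73*(-14 - 1*(-2)*41) = -73*(-14 + 2*41) = -73*(-14 + 82) = -73*68 = -4964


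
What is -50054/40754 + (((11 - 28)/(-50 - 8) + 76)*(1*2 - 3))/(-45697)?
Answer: -66242043277/54007730602 ≈ -1.2265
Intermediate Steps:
-50054/40754 + (((11 - 28)/(-50 - 8) + 76)*(1*2 - 3))/(-45697) = -50054*1/40754 + ((-17/(-58) + 76)*(2 - 3))*(-1/45697) = -25027/20377 + ((-17*(-1/58) + 76)*(-1))*(-1/45697) = -25027/20377 + ((17/58 + 76)*(-1))*(-1/45697) = -25027/20377 + ((4425/58)*(-1))*(-1/45697) = -25027/20377 - 4425/58*(-1/45697) = -25027/20377 + 4425/2650426 = -66242043277/54007730602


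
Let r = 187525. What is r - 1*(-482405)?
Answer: 669930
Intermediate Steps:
r - 1*(-482405) = 187525 - 1*(-482405) = 187525 + 482405 = 669930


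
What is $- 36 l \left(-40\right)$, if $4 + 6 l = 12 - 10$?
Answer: $-480$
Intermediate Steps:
$l = - \frac{1}{3}$ ($l = - \frac{2}{3} + \frac{12 - 10}{6} = - \frac{2}{3} + \frac{1}{6} \cdot 2 = - \frac{2}{3} + \frac{1}{3} = - \frac{1}{3} \approx -0.33333$)
$- 36 l \left(-40\right) = \left(-36\right) \left(- \frac{1}{3}\right) \left(-40\right) = 12 \left(-40\right) = -480$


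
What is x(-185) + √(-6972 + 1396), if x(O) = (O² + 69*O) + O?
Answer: 21275 + 2*I*√1394 ≈ 21275.0 + 74.673*I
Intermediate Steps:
x(O) = O² + 70*O
x(-185) + √(-6972 + 1396) = -185*(70 - 185) + √(-6972 + 1396) = -185*(-115) + √(-5576) = 21275 + 2*I*√1394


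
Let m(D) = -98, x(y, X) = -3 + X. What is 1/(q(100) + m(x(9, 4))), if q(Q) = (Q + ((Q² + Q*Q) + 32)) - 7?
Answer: 1/20027 ≈ 4.9933e-5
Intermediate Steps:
q(Q) = 25 + Q + 2*Q² (q(Q) = (Q + ((Q² + Q²) + 32)) - 7 = (Q + (2*Q² + 32)) - 7 = (Q + (32 + 2*Q²)) - 7 = (32 + Q + 2*Q²) - 7 = 25 + Q + 2*Q²)
1/(q(100) + m(x(9, 4))) = 1/((25 + 100 + 2*100²) - 98) = 1/((25 + 100 + 2*10000) - 98) = 1/((25 + 100 + 20000) - 98) = 1/(20125 - 98) = 1/20027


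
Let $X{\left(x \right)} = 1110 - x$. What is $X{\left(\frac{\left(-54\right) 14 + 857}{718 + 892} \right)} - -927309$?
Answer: $\frac{1494754489}{1610} \approx 9.2842 \cdot 10^{5}$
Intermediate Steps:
$X{\left(\frac{\left(-54\right) 14 + 857}{718 + 892} \right)} - -927309 = \left(1110 - \frac{\left(-54\right) 14 + 857}{718 + 892}\right) - -927309 = \left(1110 - \frac{-756 + 857}{1610}\right) + 927309 = \left(1110 - 101 \cdot \frac{1}{1610}\right) + 927309 = \left(1110 - \frac{101}{1610}\right) + 927309 = \frac{1786999}{1610} + 927309 = \frac{1494754489}{1610}$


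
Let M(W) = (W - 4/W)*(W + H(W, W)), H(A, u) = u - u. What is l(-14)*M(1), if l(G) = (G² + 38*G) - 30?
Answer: 1098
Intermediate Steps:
H(A, u) = 0
l(G) = -30 + G² + 38*G
M(W) = W*(W - 4/W) (M(W) = (W - 4/W)*(W + 0) = (W - 4/W)*W = W*(W - 4/W))
l(-14)*M(1) = (-30 + (-14)² + 38*(-14))*(-4 + 1²) = (-30 + 196 - 532)*(-4 + 1) = -366*(-3) = 1098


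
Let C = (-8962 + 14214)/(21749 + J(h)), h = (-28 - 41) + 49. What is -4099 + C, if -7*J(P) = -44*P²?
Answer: -696149693/169843 ≈ -4098.8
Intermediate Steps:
h = -20 (h = -69 + 49 = -20)
J(P) = 44*P²/7 (J(P) = -(-44)*P²/7 = 44*P²/7)
C = 36764/169843 (C = (-8962 + 14214)/(21749 + (44/7)*(-20)²) = 5252/(21749 + (44/7)*400) = 5252/(21749 + 17600/7) = 5252/(169843/7) = 5252*(7/169843) = 36764/169843 ≈ 0.21646)
-4099 + C = -4099 + 36764/169843 = -696149693/169843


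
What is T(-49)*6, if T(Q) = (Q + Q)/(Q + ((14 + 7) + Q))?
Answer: 84/11 ≈ 7.6364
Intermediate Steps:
T(Q) = 2*Q/(21 + 2*Q) (T(Q) = (2*Q)/(Q + (21 + Q)) = (2*Q)/(21 + 2*Q) = 2*Q/(21 + 2*Q))
T(-49)*6 = (2*(-49)/(21 + 2*(-49)))*6 = (2*(-49)/(21 - 98))*6 = (2*(-49)/(-77))*6 = (2*(-49)*(-1/77))*6 = (14/11)*6 = 84/11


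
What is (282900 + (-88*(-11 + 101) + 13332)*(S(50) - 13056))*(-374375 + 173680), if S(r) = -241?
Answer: 14385910722480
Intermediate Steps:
(282900 + (-88*(-11 + 101) + 13332)*(S(50) - 13056))*(-374375 + 173680) = (282900 + (-88*(-11 + 101) + 13332)*(-241 - 13056))*(-374375 + 173680) = (282900 + (-88*90 + 13332)*(-13297))*(-200695) = (282900 + (-7920 + 13332)*(-13297))*(-200695) = (282900 + 5412*(-13297))*(-200695) = (282900 - 71963364)*(-200695) = -71680464*(-200695) = 14385910722480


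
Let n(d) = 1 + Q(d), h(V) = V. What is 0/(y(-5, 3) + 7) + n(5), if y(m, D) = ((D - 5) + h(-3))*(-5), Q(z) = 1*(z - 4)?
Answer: 2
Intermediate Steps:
Q(z) = -4 + z (Q(z) = 1*(-4 + z) = -4 + z)
y(m, D) = 40 - 5*D (y(m, D) = ((D - 5) - 3)*(-5) = ((-5 + D) - 3)*(-5) = (-8 + D)*(-5) = 40 - 5*D)
n(d) = -3 + d (n(d) = 1 + (-4 + d) = -3 + d)
0/(y(-5, 3) + 7) + n(5) = 0/((40 - 5*3) + 7) + (-3 + 5) = 0/((40 - 15) + 7) + 2 = 0/(25 + 7) + 2 = 0/32 + 2 = (1/32)*0 + 2 = 0 + 2 = 2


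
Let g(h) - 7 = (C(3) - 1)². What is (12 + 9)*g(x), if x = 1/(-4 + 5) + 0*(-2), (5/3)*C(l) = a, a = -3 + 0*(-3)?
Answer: 7791/25 ≈ 311.64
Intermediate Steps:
a = -3 (a = -3 + 0 = -3)
C(l) = -9/5 (C(l) = (⅗)*(-3) = -9/5)
x = 1 (x = 1/1 + 0 = 1 + 0 = 1)
g(h) = 371/25 (g(h) = 7 + (-9/5 - 1)² = 7 + (-14/5)² = 7 + 196/25 = 371/25)
(12 + 9)*g(x) = (12 + 9)*(371/25) = 21*(371/25) = 7791/25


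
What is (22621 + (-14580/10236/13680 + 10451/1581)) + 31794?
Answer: 22311351207905/409972272 ≈ 54422.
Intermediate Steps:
(22621 + (-14580/10236/13680 + 10451/1581)) + 31794 = (22621 + (-14580*1/10236*(1/13680) + 10451*(1/1581))) + 31794 = (22621 + (-1215/853*1/13680 + 10451/1581)) + 31794 = (22621 + (-27/259312 + 10451/1581)) + 31794 = (22621 + 2710027025/409972272) + 31794 = 9276692791937/409972272 + 31794 = 22311351207905/409972272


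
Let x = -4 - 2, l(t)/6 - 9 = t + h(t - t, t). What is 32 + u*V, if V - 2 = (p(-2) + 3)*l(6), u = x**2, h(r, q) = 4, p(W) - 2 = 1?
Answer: 24728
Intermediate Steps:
p(W) = 3 (p(W) = 2 + 1 = 3)
l(t) = 78 + 6*t (l(t) = 54 + 6*(t + 4) = 54 + 6*(4 + t) = 54 + (24 + 6*t) = 78 + 6*t)
x = -6
u = 36 (u = (-6)**2 = 36)
V = 686 (V = 2 + (3 + 3)*(78 + 6*6) = 2 + 6*(78 + 36) = 2 + 6*114 = 2 + 684 = 686)
32 + u*V = 32 + 36*686 = 32 + 24696 = 24728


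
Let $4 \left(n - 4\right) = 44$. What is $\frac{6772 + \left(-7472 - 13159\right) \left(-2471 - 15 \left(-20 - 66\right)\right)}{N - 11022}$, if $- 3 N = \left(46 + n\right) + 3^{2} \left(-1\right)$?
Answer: $- \frac{73115949}{33118} \approx -2207.7$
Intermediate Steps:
$n = 15$ ($n = 4 + \frac{1}{4} \cdot 44 = 4 + 11 = 15$)
$N = - \frac{52}{3}$ ($N = - \frac{\left(46 + 15\right) + 3^{2} \left(-1\right)}{3} = - \frac{61 + 9 \left(-1\right)}{3} = - \frac{61 - 9}{3} = \left(- \frac{1}{3}\right) 52 = - \frac{52}{3} \approx -17.333$)
$\frac{6772 + \left(-7472 - 13159\right) \left(-2471 - 15 \left(-20 - 66\right)\right)}{N - 11022} = \frac{6772 + \left(-7472 - 13159\right) \left(-2471 - 15 \left(-20 - 66\right)\right)}{- \frac{52}{3} - 11022} = \frac{6772 - 20631 \left(-2471 - -1290\right)}{- \frac{33118}{3}} = \left(6772 - 20631 \left(-2471 + 1290\right)\right) \left(- \frac{3}{33118}\right) = \left(6772 - -24365211\right) \left(- \frac{3}{33118}\right) = \left(6772 + 24365211\right) \left(- \frac{3}{33118}\right) = 24371983 \left(- \frac{3}{33118}\right) = - \frac{73115949}{33118}$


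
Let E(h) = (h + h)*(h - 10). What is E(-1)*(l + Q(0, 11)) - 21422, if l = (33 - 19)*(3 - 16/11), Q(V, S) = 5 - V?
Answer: -20836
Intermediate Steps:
l = 238/11 (l = 14*(3 - 16*1/11) = 14*(3 - 16/11) = 14*(17/11) = 238/11 ≈ 21.636)
E(h) = 2*h*(-10 + h) (E(h) = (2*h)*(-10 + h) = 2*h*(-10 + h))
E(-1)*(l + Q(0, 11)) - 21422 = (2*(-1)*(-10 - 1))*(238/11 + (5 - 1*0)) - 21422 = (2*(-1)*(-11))*(238/11 + (5 + 0)) - 21422 = 22*(238/11 + 5) - 21422 = 22*(293/11) - 21422 = 586 - 21422 = -20836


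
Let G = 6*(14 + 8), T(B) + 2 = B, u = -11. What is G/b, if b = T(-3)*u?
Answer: 12/5 ≈ 2.4000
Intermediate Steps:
T(B) = -2 + B
G = 132 (G = 6*22 = 132)
b = 55 (b = (-2 - 3)*(-11) = -5*(-11) = 55)
G/b = 132/55 = 132*(1/55) = 12/5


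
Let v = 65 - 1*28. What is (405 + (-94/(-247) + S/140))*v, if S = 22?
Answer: 259434639/17290 ≈ 15005.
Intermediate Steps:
v = 37 (v = 65 - 28 = 37)
(405 + (-94/(-247) + S/140))*v = (405 + (-94/(-247) + 22/140))*37 = (405 + (-94*(-1/247) + 22*(1/140)))*37 = (405 + (94/247 + 11/70))*37 = (405 + 9297/17290)*37 = (7011747/17290)*37 = 259434639/17290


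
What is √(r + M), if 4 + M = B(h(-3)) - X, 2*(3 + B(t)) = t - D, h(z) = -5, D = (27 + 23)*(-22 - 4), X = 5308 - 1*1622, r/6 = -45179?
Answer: I*√1096478/2 ≈ 523.56*I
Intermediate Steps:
r = -271074 (r = 6*(-45179) = -271074)
X = 3686 (X = 5308 - 1622 = 3686)
D = -1300 (D = 50*(-26) = -1300)
B(t) = 647 + t/2 (B(t) = -3 + (t - 1*(-1300))/2 = -3 + (t + 1300)/2 = -3 + (1300 + t)/2 = -3 + (650 + t/2) = 647 + t/2)
M = -6091/2 (M = -4 + ((647 + (½)*(-5)) - 1*3686) = -4 + ((647 - 5/2) - 3686) = -4 + (1289/2 - 3686) = -4 - 6083/2 = -6091/2 ≈ -3045.5)
√(r + M) = √(-271074 - 6091/2) = √(-548239/2) = I*√1096478/2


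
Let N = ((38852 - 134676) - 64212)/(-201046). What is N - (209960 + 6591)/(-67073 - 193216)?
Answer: 42596161375/26165031147 ≈ 1.6280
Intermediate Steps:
N = 80018/100523 (N = (-95824 - 64212)*(-1/201046) = -160036*(-1/201046) = 80018/100523 ≈ 0.79602)
N - (209960 + 6591)/(-67073 - 193216) = 80018/100523 - (209960 + 6591)/(-67073 - 193216) = 80018/100523 - 216551/(-260289) = 80018/100523 - 216551*(-1)/260289 = 80018/100523 - 1*(-216551/260289) = 80018/100523 + 216551/260289 = 42596161375/26165031147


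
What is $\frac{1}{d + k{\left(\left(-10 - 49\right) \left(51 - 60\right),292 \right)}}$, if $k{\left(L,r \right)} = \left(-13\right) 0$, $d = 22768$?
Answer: $\frac{1}{22768} \approx 4.3921 \cdot 10^{-5}$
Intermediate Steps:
$k{\left(L,r \right)} = 0$
$\frac{1}{d + k{\left(\left(-10 - 49\right) \left(51 - 60\right),292 \right)}} = \frac{1}{22768 + 0} = \frac{1}{22768}$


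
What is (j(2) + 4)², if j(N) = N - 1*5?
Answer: 1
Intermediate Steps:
j(N) = -5 + N (j(N) = N - 5 = -5 + N)
(j(2) + 4)² = ((-5 + 2) + 4)² = (-3 + 4)² = 1² = 1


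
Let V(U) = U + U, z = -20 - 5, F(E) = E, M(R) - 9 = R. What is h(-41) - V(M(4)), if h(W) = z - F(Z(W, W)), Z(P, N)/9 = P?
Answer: 318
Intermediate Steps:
M(R) = 9 + R
Z(P, N) = 9*P
z = -25
h(W) = -25 - 9*W
V(U) = 2*U
h(-41) - V(M(4)) = (-25 - 9*(-41)) - 2*(9 + 4) = (-25 + 369) - 2*13 = 344 - 1*26 = 344 - 26 = 318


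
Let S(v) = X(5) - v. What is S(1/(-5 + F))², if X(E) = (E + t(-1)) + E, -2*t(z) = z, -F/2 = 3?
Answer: 54289/484 ≈ 112.17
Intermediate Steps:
F = -6 (F = -2*3 = -6)
t(z) = -z/2
X(E) = ½ + 2*E (X(E) = (E - ½*(-1)) + E = (E + ½) + E = (½ + E) + E = ½ + 2*E)
S(v) = 21/2 - v (S(v) = (½ + 2*5) - v = (½ + 10) - v = 21/2 - v)
S(1/(-5 + F))² = (21/2 - 1/(-5 - 6))² = (21/2 - 1/(-11))² = (21/2 - 1*(-1/11))² = (21/2 + 1/11)² = (233/22)² = 54289/484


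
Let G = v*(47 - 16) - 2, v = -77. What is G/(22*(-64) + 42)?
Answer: 2389/1366 ≈ 1.7489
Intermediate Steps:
G = -2389 (G = -77*(47 - 16) - 2 = -77*31 - 2 = -2387 - 2 = -2389)
G/(22*(-64) + 42) = -2389/(22*(-64) + 42) = -2389/(-1408 + 42) = -2389/(-1366) = -2389*(-1/1366) = 2389/1366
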